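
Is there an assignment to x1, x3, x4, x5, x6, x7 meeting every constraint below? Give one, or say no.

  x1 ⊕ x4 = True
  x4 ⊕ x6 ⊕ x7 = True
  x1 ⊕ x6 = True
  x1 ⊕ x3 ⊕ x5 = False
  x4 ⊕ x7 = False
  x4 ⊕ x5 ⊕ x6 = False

x1 = False, x3 = False, x4 = True, x5 = False, x6 = True, x7 = True

x1 ⊕ x4 = F ⊕ T = True ✓
x4 ⊕ x6 ⊕ x7 = T ⊕ T ⊕ T = True ✓
x1 ⊕ x6 = F ⊕ T = True ✓
x1 ⊕ x3 ⊕ x5 = F ⊕ F ⊕ F = False ✓
x4 ⊕ x7 = T ⊕ T = False ✓
x4 ⊕ x5 ⊕ x6 = T ⊕ F ⊕ T = False ✓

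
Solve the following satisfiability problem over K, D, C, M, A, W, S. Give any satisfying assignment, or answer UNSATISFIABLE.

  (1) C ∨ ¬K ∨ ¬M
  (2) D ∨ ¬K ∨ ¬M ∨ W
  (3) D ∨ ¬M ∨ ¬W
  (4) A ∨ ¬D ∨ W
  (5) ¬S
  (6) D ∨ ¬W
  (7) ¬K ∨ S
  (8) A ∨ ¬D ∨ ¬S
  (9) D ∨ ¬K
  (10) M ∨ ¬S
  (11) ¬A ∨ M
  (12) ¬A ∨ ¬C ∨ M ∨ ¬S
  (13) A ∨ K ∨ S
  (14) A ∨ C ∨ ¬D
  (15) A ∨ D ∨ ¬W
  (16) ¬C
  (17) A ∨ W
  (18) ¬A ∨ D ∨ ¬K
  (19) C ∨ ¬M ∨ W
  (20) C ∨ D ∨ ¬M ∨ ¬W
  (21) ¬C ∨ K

K = False, D = True, C = False, M = True, A = True, W = True, S = False

Unit clause (¬S) forces S = False.
In (¬K ∨ S) only ¬K is left, so K = False.
In (A ∨ K ∨ S) only A is left, so A = True.
Unit clause (¬C) forces C = False.
In (¬A ∨ M) only M is left, so M = True.
In (C ∨ ¬M ∨ W) only W is left, so W = True.
In (C ∨ D ∨ ¬M ∨ ¬W) only D is left, so D = True.
All clauses satisfied.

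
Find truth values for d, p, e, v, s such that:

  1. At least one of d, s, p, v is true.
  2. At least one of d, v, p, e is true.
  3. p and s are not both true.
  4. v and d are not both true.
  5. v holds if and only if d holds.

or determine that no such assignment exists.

d = False, p = True, e = True, v = False, s = False

  (1) {d, s, p, v}: 1 true — at least one ✓
  (2) {d, v, p, e}: 2 true — at least one ✓
  (3) p=T, s=F — not both ✓
  (4) v=F, d=F — not both ✓
  (5) v=F, d=F — same ✓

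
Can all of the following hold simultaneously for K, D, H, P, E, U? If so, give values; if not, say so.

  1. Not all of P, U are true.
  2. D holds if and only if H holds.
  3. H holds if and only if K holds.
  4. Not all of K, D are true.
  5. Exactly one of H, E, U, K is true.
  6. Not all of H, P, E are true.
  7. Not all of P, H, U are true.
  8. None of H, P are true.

K = False, D = False, H = False, P = False, E = False, U = True

  (1) {P, U}: 1/2 true — not all ✓
  (2) D=F, H=F — same ✓
  (3) H=F, K=F — same ✓
  (4) {K, D}: 0/2 true — not all ✓
  (5) {H, E, U, K}: 1 true — exactly one ✓
  (6) {H, P, E}: 0/3 true — not all ✓
  (7) {P, H, U}: 1/3 true — not all ✓
  (8) {H, P}: 0 true — none ✓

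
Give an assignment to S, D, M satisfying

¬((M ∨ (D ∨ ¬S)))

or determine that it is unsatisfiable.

S: True, D: False, M: False

  ¬((M ∨ (D ∨ ¬S))) = True
    M ∨ (D ∨ ¬S) = False
      D ∨ ¬S = False
        ¬S = False
The formula evaluates to True.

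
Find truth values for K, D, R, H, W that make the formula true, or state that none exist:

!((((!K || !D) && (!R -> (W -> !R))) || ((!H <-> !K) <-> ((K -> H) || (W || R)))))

K = True, D = True, R = False, H = False, W = True

  !((((!K || !D) && (!R -> (W -> !R))) || ((!H <-> !K) <-> ((K -> H) || (W || R))))) = True
    ((!K || !D) && (!R -> (W -> !R))) || ((!H <-> !K) <-> ((K -> H) || (W || R))) = False
      (!K || !D) && (!R -> (W -> !R)) = False
        !K || !D = False
          !K = False
          !D = False
        !R -> (W -> !R) = True
          !R = True
          W -> !R = True
            !R = True
      (!H <-> !K) <-> ((K -> H) || (W || R)) = False
        !H <-> !K = False
          !H = True
          !K = False
        (K -> H) || (W || R) = True
          K -> H = False
          W || R = True
The formula evaluates to True.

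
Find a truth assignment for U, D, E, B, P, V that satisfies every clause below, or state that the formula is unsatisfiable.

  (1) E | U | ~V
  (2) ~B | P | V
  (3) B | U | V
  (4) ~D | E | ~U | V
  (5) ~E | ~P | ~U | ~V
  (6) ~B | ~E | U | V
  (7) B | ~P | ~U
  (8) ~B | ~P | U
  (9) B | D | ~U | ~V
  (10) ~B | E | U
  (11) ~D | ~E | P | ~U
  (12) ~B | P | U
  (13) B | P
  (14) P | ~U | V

U=T; D=F; E=T; B=T; P=T; V=F

Set U = True.
Set D = False.
Set E = True.
Try B = False:
  (B | ~P | ~U) forces P = False.
  clause (B | P) is falsified — backtrack.
So B = True.
Set P = True.
  then (~E | ~P | ~U | ~V) forces V = False.
All clauses satisfied.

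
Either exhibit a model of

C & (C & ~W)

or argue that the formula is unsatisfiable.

C=T, W=F

  C & ~W = True
    ~W = True
Both conjuncts True, so the formula holds.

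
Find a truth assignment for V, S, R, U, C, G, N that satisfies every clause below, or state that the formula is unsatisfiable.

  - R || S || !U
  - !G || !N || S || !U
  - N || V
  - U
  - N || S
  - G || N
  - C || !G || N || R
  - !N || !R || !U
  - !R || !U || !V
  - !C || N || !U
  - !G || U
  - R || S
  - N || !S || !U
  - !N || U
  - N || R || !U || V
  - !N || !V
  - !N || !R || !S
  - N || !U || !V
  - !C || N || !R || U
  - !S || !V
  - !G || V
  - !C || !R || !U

Unit clause (U) forces U = True.
Try V = True:
  (!R || !U || !V) forces R = False.
  (R || S || !U) forces S = True.
  clause (!S || !V) is falsified — backtrack.
So V = False.
  then (N || V) forces N = True.
  then (!N || !R || !U) forces R = False.
  then (R || S) forces S = True.
  then (!G || V) forces G = False.
Set C = True.
All clauses satisfied.

V = False; S = True; R = False; U = True; C = True; G = False; N = True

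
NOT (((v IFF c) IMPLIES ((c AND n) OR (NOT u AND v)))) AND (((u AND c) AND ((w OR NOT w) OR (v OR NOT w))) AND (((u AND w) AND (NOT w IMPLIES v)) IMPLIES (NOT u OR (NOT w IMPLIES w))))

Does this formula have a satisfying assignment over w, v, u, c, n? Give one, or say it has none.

w: True, v: True, u: True, c: True, n: False

  NOT (((v IFF c) IMPLIES ((c AND n) OR (NOT u AND v)))) = True
    (v IFF c) IMPLIES ((c AND n) OR (NOT u AND v)) = False
      v IFF c = True
      (c AND n) OR (NOT u AND v) = False
        c AND n = False
        NOT u AND v = False
          NOT u = False
  ((u AND c) AND ((w OR NOT w) OR (v OR NOT w))) AND (((u AND w) AND (NOT w IMPLIES v)) IMPLIES (NOT u OR (NOT w IMPLIES w))) = True
    (u AND c) AND ((w OR NOT w) OR (v OR NOT w)) = True
      u AND c = True
      (w OR NOT w) OR (v OR NOT w) = True
        w OR NOT w = True
          NOT w = False
        v OR NOT w = True
          NOT w = False
    ((u AND w) AND (NOT w IMPLIES v)) IMPLIES (NOT u OR (NOT w IMPLIES w)) = True
      (u AND w) AND (NOT w IMPLIES v) = True
        u AND w = True
        NOT w IMPLIES v = True
          NOT w = False
      NOT u OR (NOT w IMPLIES w) = True
        NOT u = False
        NOT w IMPLIES w = True
          NOT w = False
Both conjuncts True, so the formula holds.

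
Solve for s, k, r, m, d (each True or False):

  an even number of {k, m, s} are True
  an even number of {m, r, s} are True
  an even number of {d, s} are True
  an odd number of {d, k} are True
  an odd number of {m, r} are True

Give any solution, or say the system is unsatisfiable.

s = True, k = False, r = False, m = True, d = True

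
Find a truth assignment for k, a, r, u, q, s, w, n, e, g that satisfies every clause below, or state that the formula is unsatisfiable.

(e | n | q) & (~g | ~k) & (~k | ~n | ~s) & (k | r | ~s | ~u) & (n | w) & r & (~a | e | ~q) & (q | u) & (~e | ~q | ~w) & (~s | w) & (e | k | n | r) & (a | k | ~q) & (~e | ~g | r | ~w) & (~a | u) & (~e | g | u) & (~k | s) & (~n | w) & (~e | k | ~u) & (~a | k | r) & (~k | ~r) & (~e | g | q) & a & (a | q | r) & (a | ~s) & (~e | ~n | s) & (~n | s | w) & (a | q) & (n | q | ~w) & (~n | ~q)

k=F, a=T, r=T, u=T, q=F, s=T, w=T, n=T, e=F, g=T

Unit clause (r) forces r = True.
In (~k | ~r) only ~k is left, so k = False.
Unit clause (a) forces a = True.
In (~a | u) only u is left, so u = True.
In (~e | k | ~u) only ~e is left, so e = False.
In (~a | e | ~q) only ~q is left, so q = False.
In (e | n | q) only n is left, so n = True.
In (~n | w) only w is left, so w = True.
Set s = True.
Set g = True.
All clauses satisfied.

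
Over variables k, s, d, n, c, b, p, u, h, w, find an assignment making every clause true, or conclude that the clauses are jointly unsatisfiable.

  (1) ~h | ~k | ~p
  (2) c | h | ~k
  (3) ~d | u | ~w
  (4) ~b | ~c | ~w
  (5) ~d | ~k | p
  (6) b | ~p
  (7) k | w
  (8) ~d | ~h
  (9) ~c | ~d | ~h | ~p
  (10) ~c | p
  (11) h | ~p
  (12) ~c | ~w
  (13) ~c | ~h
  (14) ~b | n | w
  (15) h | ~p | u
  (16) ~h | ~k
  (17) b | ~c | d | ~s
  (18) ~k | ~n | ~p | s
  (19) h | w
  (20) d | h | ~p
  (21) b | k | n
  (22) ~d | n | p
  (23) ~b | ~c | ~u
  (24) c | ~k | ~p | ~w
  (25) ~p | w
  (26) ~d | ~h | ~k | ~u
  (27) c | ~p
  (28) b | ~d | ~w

Try k = True:
  (~h | ~k) forces h = False.
  (c | h | ~k) forces c = True.
  (~c | p) forces p = True.
  clause (h | ~p) is falsified — backtrack.
So k = False.
  then (k | w) forces w = True.
  then (~c | ~w) forces c = False.
  then (c | ~p) forces p = False.
Set s = True.
Set d = False.
Set n = False.
  then (b | k | n) forces b = True.
Set u = True.
Set h = True.
All clauses satisfied.

k = False; s = True; d = False; n = False; c = False; b = True; p = False; u = True; h = True; w = True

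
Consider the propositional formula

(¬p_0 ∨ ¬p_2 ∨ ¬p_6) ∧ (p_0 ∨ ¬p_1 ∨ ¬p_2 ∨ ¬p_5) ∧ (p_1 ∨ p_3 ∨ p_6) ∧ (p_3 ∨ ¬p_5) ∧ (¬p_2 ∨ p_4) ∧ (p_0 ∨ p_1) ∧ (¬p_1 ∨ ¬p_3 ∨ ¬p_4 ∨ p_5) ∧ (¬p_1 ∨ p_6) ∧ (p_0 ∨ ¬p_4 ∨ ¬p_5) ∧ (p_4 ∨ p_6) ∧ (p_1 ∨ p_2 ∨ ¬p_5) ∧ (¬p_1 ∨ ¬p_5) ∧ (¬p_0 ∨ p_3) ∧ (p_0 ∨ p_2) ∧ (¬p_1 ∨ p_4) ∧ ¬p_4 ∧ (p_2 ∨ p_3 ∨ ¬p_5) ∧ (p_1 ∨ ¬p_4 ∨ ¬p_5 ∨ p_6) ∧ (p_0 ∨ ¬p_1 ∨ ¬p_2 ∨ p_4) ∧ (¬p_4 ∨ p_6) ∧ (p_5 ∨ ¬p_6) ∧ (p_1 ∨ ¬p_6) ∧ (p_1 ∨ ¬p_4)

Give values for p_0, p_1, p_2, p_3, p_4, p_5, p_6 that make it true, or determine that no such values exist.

Case p_4 = True:
  Clause (¬p_4) is falsified — contradiction.
Case p_4 = False:
  (¬p_2 ∨ p_4) forces p_2 = False.
  (p_4 ∨ p_6) forces p_6 = True.
  (p_0 ∨ p_2) forces p_0 = True.
  (¬p_0 ∨ p_3) forces p_3 = True.
  (¬p_1 ∨ p_4) forces p_1 = False.
  Clause (p_1 ∨ ¬p_6) is falsified — contradiction.
Both cases fail, so the formula is unsatisfiable.

Unsatisfiable — no assignment works.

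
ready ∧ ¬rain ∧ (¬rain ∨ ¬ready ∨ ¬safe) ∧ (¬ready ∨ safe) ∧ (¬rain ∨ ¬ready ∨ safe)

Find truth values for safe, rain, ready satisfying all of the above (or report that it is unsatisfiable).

safe = True, rain = False, ready = True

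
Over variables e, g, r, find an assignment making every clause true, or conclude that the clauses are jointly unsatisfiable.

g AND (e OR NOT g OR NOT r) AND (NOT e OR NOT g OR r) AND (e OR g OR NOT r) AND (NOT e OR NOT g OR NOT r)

e=F; g=T; r=F

Unit clause (g) forces g = True.
Try e = True:
  (NOT e OR NOT g OR r) forces r = True.
  clause (NOT e OR NOT g OR NOT r) is falsified — backtrack.
So e = False.
  then (e OR NOT g OR NOT r) forces r = False.
Check each clause:
  (g): g holds.
  (e OR NOT g OR NOT r): NOT r holds.
  (NOT e OR NOT g OR r): NOT e holds.
  (e OR g OR NOT r): g holds.
  (NOT e OR NOT g OR NOT r): NOT e holds.
All clauses satisfied.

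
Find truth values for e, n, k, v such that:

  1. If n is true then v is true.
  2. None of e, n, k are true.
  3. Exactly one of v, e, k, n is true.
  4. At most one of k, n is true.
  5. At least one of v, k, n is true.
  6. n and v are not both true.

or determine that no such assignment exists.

e = False; n = False; k = False; v = True

  (1) n=F ⇒ v: vacuous ✓
  (2) {e, n, k}: 0 true — none ✓
  (3) {v, e, k, n}: 1 true — exactly one ✓
  (4) {k, n}: 0 true — at most one ✓
  (5) {v, k, n}: 1 true — at least one ✓
  (6) n=F, v=T — not both ✓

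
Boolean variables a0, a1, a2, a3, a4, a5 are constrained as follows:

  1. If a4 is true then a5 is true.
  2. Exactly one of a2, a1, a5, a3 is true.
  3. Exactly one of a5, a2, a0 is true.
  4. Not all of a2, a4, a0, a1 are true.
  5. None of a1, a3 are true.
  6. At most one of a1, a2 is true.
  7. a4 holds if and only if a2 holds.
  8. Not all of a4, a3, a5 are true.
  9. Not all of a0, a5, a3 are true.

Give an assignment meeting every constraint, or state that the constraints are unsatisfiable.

a0=F, a1=F, a2=F, a3=F, a4=F, a5=T

  (1) a4=F ⇒ a5: vacuous ✓
  (2) {a2, a1, a5, a3}: 1 true — exactly one ✓
  (3) {a5, a2, a0}: 1 true — exactly one ✓
  (4) {a2, a4, a0, a1}: 0/4 true — not all ✓
  (5) {a1, a3}: 0 true — none ✓
  (6) {a1, a2}: 0 true — at most one ✓
  (7) a4=F, a2=F — same ✓
  (8) {a4, a3, a5}: 1/3 true — not all ✓
  (9) {a0, a5, a3}: 1/3 true — not all ✓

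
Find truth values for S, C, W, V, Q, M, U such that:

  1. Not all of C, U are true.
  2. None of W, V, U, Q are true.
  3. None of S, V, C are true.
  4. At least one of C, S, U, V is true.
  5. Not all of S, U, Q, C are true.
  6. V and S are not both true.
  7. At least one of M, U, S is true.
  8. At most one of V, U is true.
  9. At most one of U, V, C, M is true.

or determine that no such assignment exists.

No satisfying assignment exists.

Case S = True:
  Constraint (3) is violated (S=T) — contradiction.
Case S = False:
  (2) forces W = False.
  (2) forces V = False.
  (2) forces U = False.
  (2) forces Q = False.
  (3) forces C = False.
  Constraint (4) is violated (C=F, S=F, U=F, V=F) — contradiction.
Both cases fail — unsatisfiable.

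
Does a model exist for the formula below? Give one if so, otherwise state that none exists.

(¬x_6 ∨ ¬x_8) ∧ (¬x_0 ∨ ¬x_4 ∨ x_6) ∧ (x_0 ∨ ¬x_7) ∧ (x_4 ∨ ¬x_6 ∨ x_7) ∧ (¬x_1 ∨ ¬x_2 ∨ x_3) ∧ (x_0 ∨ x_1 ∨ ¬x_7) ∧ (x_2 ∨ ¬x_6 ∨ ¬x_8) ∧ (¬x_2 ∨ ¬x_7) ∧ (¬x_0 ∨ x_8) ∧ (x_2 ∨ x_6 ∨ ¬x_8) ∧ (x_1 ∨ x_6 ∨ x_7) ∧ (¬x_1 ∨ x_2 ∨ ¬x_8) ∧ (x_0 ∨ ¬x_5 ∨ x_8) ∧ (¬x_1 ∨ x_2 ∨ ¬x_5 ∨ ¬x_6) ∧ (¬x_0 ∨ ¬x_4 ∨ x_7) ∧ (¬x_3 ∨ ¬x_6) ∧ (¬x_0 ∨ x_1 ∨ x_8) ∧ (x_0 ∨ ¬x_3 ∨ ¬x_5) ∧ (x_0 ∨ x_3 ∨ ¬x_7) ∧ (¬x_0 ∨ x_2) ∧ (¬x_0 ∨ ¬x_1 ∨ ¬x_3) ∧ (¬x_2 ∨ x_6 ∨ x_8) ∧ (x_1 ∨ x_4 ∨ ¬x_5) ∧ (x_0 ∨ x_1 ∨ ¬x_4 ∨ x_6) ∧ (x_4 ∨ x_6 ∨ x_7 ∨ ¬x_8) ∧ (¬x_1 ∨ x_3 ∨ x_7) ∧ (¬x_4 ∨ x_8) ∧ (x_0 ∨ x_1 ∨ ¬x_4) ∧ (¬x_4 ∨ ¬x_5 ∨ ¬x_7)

x_0 = False; x_1 = True; x_2 = False; x_3 = True; x_4 = False; x_5 = False; x_6 = False; x_7 = False; x_8 = False

Set x_0 = False.
  then (x_0 ∨ ¬x_7) forces x_7 = False.
Set x_1 = True.
  then (¬x_1 ∨ x_3 ∨ x_7) forces x_3 = True.
  then (¬x_3 ∨ ¬x_6) forces x_6 = False.
  then (x_0 ∨ ¬x_3 ∨ ¬x_5) forces x_5 = False.
Set x_2 = False.
  then (x_2 ∨ x_6 ∨ ¬x_8) forces x_8 = False.
  then (¬x_4 ∨ x_8) forces x_4 = False.
All clauses satisfied.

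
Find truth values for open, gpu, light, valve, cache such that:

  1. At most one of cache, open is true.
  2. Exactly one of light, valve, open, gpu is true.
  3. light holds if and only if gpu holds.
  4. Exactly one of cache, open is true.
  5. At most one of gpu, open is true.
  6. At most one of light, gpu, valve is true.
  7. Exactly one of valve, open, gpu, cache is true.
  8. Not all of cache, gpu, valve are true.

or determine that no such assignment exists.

open = True, gpu = False, light = False, valve = False, cache = False

  (1) {cache, open}: 1 true — at most one ✓
  (2) {light, valve, open, gpu}: 1 true — exactly one ✓
  (3) light=F, gpu=F — same ✓
  (4) {cache, open}: 1 true — exactly one ✓
  (5) {gpu, open}: 1 true — at most one ✓
  (6) {light, gpu, valve}: 0 true — at most one ✓
  (7) {valve, open, gpu, cache}: 1 true — exactly one ✓
  (8) {cache, gpu, valve}: 0/3 true — not all ✓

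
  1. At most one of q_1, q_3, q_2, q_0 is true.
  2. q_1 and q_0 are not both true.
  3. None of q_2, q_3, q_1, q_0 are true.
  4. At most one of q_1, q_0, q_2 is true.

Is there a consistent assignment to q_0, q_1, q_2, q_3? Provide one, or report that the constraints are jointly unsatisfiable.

q_0: False, q_1: False, q_2: False, q_3: False

  (1) {q_1, q_3, q_2, q_0}: 0 true — at most one ✓
  (2) q_1=F, q_0=F — not both ✓
  (3) {q_2, q_3, q_1, q_0}: 0 true — none ✓
  (4) {q_1, q_0, q_2}: 0 true — at most one ✓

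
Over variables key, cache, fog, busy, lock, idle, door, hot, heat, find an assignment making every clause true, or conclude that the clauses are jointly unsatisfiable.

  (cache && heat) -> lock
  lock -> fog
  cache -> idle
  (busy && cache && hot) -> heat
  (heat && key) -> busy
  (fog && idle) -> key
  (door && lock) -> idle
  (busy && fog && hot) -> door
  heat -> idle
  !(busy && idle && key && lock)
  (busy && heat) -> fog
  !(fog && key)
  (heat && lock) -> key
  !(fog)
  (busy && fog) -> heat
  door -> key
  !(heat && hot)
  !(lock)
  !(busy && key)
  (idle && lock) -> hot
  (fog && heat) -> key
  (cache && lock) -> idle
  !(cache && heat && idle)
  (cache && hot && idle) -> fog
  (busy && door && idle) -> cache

Unit clause (!fog) forces fog = False.
In (fog || !lock) only !lock is left, so lock = False.
Set key = True.
  then (!busy || !key) forces busy = False.
  then (busy || !heat || !key) forces heat = False.
Set cache = False.
Set idle = False.
Set door = True.
Set hot = False.
All clauses satisfied.

key: True, cache: False, fog: False, busy: False, lock: False, idle: False, door: True, hot: False, heat: False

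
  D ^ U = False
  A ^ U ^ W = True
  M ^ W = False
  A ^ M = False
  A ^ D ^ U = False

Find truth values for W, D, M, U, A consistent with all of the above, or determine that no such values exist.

W = False, D = True, M = False, U = True, A = False

D ^ U = T ^ T = False ✓
A ^ U ^ W = F ^ T ^ F = True ✓
M ^ W = F ^ F = False ✓
A ^ M = F ^ F = False ✓
A ^ D ^ U = F ^ T ^ T = False ✓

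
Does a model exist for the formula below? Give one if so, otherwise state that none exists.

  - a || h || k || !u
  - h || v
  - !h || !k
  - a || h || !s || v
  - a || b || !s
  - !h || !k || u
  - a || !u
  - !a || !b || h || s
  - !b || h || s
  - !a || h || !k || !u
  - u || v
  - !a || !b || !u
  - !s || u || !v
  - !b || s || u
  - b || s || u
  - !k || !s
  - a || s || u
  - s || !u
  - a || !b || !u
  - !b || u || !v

Set h = True.
  then (!h || !k) forces k = False.
Try u = False:
  (u || v) forces v = True.
  (!s || u || !v) forces s = False.
  (!b || s || u) forces b = False.
  clause (b || s || u) is falsified — backtrack.
So u = True.
  then (a || !u) forces a = True.
  then (!a || !b || !u) forces b = False.
  then (s || !u) forces s = True.
Set v = False.
All clauses satisfied.

h = True, u = True, a = True, v = False, s = True, b = False, k = False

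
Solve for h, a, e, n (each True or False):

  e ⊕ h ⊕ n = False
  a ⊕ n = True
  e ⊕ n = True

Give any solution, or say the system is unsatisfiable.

h = True, a = True, e = True, n = False

e ⊕ h ⊕ n = T ⊕ T ⊕ F = False ✓
a ⊕ n = T ⊕ F = True ✓
e ⊕ n = T ⊕ F = True ✓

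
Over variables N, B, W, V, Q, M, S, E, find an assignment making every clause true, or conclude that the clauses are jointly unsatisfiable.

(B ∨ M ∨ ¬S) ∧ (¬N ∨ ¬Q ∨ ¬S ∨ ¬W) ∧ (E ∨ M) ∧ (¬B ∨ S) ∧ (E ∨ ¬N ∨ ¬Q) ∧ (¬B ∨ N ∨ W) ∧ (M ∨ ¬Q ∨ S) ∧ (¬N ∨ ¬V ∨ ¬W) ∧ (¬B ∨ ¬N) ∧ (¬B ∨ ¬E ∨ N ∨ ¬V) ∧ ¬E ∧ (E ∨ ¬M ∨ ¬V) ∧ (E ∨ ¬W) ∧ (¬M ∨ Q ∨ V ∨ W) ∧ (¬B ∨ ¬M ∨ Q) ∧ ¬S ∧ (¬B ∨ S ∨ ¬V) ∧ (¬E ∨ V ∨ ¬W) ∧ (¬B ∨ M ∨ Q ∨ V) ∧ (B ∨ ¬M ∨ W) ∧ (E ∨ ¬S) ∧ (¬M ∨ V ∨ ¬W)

UNSATISFIABLE

Case B = True:
  (¬B ∨ S) forces S = True.
  Clause (¬S) is falsified — contradiction.
Case B = False:
  (¬E) forces E = False.
  (E ∨ M) forces M = True.
  (E ∨ ¬M ∨ ¬V) forces V = False.
  (E ∨ ¬W) forces W = False.
  Clause (B ∨ ¬M ∨ W) is falsified — contradiction.
Both cases fail, so the formula is unsatisfiable.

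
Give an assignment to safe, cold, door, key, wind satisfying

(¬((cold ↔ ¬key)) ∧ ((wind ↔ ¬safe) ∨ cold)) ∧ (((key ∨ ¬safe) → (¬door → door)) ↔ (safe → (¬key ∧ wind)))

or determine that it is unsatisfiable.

safe=T; cold=T; door=F; key=T; wind=F

  ¬((cold ↔ ¬key)) ∧ ((wind ↔ ¬safe) ∨ cold) = True
    ¬((cold ↔ ¬key)) = True
      cold ↔ ¬key = False
        ¬key = False
    (wind ↔ ¬safe) ∨ cold = True
      wind ↔ ¬safe = True
        ¬safe = False
  ((key ∨ ¬safe) → (¬door → door)) ↔ (safe → (¬key ∧ wind)) = True
    (key ∨ ¬safe) → (¬door → door) = False
      key ∨ ¬safe = True
        ¬safe = False
      ¬door → door = False
        ¬door = True
    safe → (¬key ∧ wind) = False
      ¬key ∧ wind = False
        ¬key = False
Both conjuncts True, so the formula holds.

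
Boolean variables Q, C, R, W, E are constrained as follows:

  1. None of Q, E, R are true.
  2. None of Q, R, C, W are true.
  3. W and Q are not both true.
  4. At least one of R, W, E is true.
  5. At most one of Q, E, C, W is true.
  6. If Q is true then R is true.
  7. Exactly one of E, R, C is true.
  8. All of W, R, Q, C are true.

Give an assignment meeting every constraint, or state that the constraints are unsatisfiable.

UNSATISFIABLE

Case Q = True:
  Constraint (1) is violated (Q=T) — contradiction.
Case Q = False:
  Constraint (8) is violated (Q=F) — contradiction.
Both cases fail — unsatisfiable.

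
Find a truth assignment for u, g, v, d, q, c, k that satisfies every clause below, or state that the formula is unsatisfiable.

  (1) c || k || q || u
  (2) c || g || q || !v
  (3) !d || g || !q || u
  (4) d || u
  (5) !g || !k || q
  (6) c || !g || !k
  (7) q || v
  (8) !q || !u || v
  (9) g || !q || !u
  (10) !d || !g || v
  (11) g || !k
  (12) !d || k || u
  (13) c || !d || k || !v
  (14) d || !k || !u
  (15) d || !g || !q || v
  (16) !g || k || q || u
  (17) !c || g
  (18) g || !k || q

u: True, g: True, v: True, d: False, q: True, c: False, k: False

Set u = True.
Try g = False:
  (g || !q || !u) forces q = False.
  (q || v) forces v = True.
  (c || g || q || !v) forces c = True.
  clause (!c || g) is falsified — backtrack.
So g = True.
Set v = True.
Set d = False.
  then (d || !k || !u) forces k = False.
Set q = True.
Set c = False.
All clauses satisfied.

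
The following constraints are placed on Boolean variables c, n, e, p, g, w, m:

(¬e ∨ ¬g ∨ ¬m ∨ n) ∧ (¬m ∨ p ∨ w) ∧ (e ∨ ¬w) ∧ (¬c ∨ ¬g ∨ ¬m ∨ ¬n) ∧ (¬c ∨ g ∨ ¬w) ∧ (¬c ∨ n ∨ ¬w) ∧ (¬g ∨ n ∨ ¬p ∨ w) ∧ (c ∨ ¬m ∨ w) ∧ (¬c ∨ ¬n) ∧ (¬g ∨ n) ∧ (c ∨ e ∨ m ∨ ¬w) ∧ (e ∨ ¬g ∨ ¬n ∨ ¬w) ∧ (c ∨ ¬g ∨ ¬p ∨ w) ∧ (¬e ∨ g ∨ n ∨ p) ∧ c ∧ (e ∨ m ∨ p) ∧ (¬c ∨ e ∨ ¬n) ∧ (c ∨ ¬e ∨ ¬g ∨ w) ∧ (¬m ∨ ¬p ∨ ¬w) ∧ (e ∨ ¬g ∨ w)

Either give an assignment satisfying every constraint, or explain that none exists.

c = True; n = False; e = False; p = True; g = False; w = False; m = True

Unit clause (c) forces c = True.
In (¬c ∨ ¬n) only ¬n is left, so n = False.
In (¬g ∨ n) only ¬g is left, so g = False.
In (¬c ∨ g ∨ ¬w) only ¬w is left, so w = False.
Set e = False.
Try p = False:
  (¬m ∨ p ∨ w) forces m = False.
  clause (e ∨ m ∨ p) is falsified — backtrack.
So p = True.
Set m = True.
All clauses satisfied.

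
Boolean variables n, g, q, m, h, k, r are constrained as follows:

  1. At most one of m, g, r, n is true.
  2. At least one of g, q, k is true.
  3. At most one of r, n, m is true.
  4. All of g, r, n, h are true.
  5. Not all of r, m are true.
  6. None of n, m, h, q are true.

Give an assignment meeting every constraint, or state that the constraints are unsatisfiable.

No satisfying assignment exists.

Case n = True:
  Constraint (6) is violated (n=T) — contradiction.
Case n = False:
  Constraint (4) is violated (n=F) — contradiction.
Both cases fail — unsatisfiable.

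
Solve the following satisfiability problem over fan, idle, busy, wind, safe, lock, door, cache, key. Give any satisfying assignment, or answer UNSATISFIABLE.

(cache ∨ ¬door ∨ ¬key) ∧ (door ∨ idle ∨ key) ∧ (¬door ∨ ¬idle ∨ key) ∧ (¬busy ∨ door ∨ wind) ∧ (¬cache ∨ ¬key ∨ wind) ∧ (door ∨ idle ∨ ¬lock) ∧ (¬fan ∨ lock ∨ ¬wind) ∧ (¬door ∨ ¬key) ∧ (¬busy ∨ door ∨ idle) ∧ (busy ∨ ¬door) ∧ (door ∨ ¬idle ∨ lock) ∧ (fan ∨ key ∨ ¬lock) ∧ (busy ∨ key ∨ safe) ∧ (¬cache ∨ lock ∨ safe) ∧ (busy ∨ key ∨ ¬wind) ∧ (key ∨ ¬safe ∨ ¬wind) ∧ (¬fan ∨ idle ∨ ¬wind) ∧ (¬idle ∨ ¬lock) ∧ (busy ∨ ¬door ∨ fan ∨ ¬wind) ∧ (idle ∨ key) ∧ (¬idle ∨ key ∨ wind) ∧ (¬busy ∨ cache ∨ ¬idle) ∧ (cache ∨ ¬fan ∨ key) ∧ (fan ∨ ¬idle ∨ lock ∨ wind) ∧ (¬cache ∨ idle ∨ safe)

fan=F; idle=F; busy=F; wind=T; safe=T; lock=F; door=F; cache=F; key=T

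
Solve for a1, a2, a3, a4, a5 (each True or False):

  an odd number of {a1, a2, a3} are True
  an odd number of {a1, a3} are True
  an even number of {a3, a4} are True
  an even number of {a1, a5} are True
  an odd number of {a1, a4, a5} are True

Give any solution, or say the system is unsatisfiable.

a1: False, a2: False, a3: True, a4: True, a5: False

{a1, a2, a3}: 1 true → odd ✓
{a1, a3}: 1 true → odd ✓
{a3, a4}: 2 true → even ✓
{a1, a5}: 0 true → even ✓
{a1, a4, a5}: 1 true → odd ✓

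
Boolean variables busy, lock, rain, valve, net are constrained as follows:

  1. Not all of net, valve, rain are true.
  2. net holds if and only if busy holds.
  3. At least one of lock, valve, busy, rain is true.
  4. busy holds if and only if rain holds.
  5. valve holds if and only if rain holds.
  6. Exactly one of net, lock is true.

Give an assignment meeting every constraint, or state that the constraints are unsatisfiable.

busy=F, lock=T, rain=F, valve=F, net=F

  (1) {net, valve, rain}: 0/3 true — not all ✓
  (2) net=F, busy=F — same ✓
  (3) {lock, valve, busy, rain}: 1 true — at least one ✓
  (4) busy=F, rain=F — same ✓
  (5) valve=F, rain=F — same ✓
  (6) {net, lock}: 1 true — exactly one ✓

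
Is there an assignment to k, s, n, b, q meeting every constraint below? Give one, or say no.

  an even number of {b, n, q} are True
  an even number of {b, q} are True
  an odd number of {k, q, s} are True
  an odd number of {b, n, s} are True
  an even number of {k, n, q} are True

k=F, s=T, n=F, b=F, q=F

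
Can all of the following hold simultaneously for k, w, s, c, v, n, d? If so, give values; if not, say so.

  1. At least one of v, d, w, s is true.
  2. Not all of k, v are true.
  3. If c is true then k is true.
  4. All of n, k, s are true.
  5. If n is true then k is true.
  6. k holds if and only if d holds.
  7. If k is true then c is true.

k = True, w = True, s = True, c = True, v = False, n = True, d = True

  (1) {v, d, w, s}: 3 true — at least one ✓
  (2) {k, v}: 1/2 true — not all ✓
  (3) c=T ⇒ k: T ✓
  (4) {n, k, s}: all 3 true ✓
  (5) n=T ⇒ k: T ✓
  (6) k=T, d=T — same ✓
  (7) k=T ⇒ c: T ✓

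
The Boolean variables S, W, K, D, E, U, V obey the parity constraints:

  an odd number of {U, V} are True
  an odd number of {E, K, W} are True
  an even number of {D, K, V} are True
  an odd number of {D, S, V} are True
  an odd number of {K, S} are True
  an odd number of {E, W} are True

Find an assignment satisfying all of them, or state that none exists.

S: True; W: False; K: False; D: True; E: True; U: False; V: True

{U, V}: 1 true → odd ✓
{E, K, W}: 1 true → odd ✓
{D, K, V}: 2 true → even ✓
{D, S, V}: 3 true → odd ✓
{K, S}: 1 true → odd ✓
{E, W}: 1 true → odd ✓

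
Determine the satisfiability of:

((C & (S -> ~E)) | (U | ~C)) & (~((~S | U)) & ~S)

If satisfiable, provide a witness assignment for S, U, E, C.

Case S = True: the conjunct ~S is False.
Case S = False: the conjunct ~((~S | U)) becomes ~((True | U)) = False.
Both cases fail — unsatisfiable.

Unsatisfiable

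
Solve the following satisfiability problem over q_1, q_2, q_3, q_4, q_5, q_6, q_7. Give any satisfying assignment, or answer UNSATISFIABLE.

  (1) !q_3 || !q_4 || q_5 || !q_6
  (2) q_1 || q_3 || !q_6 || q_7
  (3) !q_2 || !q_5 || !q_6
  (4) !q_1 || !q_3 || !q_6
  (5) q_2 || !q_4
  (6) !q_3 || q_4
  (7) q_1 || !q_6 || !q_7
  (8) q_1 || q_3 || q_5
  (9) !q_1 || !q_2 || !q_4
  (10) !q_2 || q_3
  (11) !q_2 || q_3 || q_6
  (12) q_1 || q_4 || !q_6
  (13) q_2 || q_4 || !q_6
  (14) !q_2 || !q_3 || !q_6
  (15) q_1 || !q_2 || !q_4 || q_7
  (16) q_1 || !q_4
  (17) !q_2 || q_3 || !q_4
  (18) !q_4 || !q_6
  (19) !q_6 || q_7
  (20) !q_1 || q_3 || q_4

q_1: False, q_2: False, q_3: False, q_4: False, q_5: True, q_6: False, q_7: True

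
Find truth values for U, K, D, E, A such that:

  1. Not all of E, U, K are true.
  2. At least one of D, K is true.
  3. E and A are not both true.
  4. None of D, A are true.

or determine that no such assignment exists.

U: False; K: True; D: False; E: True; A: False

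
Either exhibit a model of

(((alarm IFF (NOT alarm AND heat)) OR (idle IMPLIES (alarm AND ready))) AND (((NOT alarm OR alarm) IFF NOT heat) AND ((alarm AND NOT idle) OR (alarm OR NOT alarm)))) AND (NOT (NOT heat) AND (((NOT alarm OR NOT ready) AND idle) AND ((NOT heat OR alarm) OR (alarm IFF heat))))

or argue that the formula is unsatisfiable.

Case alarm = True: the formula simplifies to ((idle IMPLIES ready) AND NOT heat) AND (NOT (NOT heat) AND (NOT ready AND idle)).
  heat = True: the conjunct NOT heat is False.
  heat = False: the conjunct NOT (NOT heat) becomes NOT (NOT False) = False.
Case alarm = False: the formula simplifies to ((NOT heat OR NOT idle) AND NOT heat) AND (NOT (NOT heat) AND (idle AND (NOT heat OR NOT heat))).
  heat = True: the conjunct NOT heat is False.
  heat = False: the conjunct NOT (NOT heat) becomes NOT (NOT False) = False.
Both cases fail — unsatisfiable.

The formula is unsatisfiable.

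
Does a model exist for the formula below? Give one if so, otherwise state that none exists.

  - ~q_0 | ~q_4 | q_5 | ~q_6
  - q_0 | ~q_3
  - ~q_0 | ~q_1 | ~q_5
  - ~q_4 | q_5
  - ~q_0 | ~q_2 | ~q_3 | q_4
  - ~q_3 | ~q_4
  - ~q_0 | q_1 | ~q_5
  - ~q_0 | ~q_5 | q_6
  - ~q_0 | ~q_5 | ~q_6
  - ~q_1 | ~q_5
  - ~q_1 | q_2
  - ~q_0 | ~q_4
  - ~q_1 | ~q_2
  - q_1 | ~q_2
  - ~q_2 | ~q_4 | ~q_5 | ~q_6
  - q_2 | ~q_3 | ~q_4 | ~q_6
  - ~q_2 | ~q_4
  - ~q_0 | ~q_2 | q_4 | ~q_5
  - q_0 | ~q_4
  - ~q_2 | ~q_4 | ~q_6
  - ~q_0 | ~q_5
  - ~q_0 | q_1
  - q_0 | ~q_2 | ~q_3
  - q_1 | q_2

Unsatisfiable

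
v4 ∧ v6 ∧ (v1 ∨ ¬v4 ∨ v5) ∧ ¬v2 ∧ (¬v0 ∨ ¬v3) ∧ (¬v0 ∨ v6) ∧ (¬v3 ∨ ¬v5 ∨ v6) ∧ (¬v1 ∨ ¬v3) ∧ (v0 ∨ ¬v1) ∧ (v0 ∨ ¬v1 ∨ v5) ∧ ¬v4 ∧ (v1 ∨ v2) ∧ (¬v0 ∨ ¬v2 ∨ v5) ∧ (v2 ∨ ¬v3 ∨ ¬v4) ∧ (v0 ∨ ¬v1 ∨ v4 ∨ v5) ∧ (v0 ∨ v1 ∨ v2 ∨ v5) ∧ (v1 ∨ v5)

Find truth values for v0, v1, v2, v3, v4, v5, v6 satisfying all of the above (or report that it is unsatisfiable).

Case v4 = True:
  Clause (¬v4) is falsified — contradiction.
Case v4 = False:
  Clause (v4) is falsified — contradiction.
Both cases fail, so the formula is unsatisfiable.

Unsatisfiable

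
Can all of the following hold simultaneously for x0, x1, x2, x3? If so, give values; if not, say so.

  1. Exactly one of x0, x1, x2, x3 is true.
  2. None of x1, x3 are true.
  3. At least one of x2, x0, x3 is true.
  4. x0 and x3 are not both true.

x0: True, x1: False, x2: False, x3: False

  (1) {x0, x1, x2, x3}: 1 true — exactly one ✓
  (2) {x1, x3}: 0 true — none ✓
  (3) {x2, x0, x3}: 1 true — at least one ✓
  (4) x0=T, x3=F — not both ✓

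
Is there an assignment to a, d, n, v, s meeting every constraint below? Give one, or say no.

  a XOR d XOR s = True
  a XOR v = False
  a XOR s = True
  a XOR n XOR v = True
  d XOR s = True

a=F, d=F, n=T, v=F, s=T

a XOR d XOR s = F XOR F XOR T = True ✓
a XOR v = F XOR F = False ✓
a XOR s = F XOR T = True ✓
a XOR n XOR v = F XOR T XOR F = True ✓
d XOR s = F XOR T = True ✓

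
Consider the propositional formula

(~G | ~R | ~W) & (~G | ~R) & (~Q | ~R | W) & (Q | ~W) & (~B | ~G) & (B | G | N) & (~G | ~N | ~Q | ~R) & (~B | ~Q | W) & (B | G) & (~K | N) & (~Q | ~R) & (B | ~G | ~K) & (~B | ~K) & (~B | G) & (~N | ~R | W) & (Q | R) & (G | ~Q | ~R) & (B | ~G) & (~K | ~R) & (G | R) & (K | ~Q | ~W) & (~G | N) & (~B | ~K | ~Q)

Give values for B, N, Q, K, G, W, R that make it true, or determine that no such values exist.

Unsatisfiable — no assignment works.

Case B = True:
  (~B | ~G) forces G = False.
  Clause (~B | G) is falsified — contradiction.
Case B = False:
  (B | G) forces G = True.
  Clause (B | ~G) is falsified — contradiction.
Both cases fail, so the formula is unsatisfiable.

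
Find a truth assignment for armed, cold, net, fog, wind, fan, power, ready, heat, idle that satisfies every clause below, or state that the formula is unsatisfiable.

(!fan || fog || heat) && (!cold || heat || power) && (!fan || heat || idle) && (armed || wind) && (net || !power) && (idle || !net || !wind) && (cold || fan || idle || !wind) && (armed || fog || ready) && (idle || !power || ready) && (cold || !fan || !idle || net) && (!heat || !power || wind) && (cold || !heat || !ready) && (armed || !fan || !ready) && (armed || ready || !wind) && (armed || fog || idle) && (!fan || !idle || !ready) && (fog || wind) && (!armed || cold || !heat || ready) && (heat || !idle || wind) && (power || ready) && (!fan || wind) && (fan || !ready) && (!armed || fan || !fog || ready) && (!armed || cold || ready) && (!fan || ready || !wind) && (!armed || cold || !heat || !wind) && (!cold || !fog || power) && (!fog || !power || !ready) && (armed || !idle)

armed = True; cold = True; net = True; fog = False; wind = True; fan = False; power = True; ready = False; heat = False; idle = True

Set armed = True.
Set cold = True.
Set net = True.
Set fog = False.
  then (fog || wind) forces wind = True.
  then (idle || !net || !wind) forces idle = True.
Set fan = False.
  then (fan || !ready) forces ready = False.
  then (power || ready) forces power = True.
Set heat = False.
All clauses satisfied.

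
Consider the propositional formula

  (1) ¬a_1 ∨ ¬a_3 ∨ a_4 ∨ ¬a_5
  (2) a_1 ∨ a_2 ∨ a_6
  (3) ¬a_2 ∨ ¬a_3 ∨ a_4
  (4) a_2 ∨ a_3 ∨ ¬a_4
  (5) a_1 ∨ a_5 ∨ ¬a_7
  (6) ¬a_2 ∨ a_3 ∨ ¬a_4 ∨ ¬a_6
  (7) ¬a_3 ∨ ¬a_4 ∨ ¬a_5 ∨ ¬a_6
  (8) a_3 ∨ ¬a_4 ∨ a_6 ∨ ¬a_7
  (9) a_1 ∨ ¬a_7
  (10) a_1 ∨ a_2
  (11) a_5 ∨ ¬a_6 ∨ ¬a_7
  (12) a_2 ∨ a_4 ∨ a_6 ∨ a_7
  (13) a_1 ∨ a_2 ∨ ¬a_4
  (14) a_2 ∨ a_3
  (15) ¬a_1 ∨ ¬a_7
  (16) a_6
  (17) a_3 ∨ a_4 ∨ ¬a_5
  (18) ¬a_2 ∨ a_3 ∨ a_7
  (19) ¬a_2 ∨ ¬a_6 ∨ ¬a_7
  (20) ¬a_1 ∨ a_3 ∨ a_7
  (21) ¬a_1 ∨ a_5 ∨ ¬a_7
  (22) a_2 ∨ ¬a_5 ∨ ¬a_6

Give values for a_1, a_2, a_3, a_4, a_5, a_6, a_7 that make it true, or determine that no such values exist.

Unit clause (a_6) forces a_6 = True.
Set a_1 = True.
  then (¬a_1 ∨ ¬a_7) forces a_7 = False.
  then (¬a_1 ∨ a_3 ∨ a_7) forces a_3 = True.
Set a_2 = False.
  then (a_2 ∨ ¬a_5 ∨ ¬a_6) forces a_5 = False.
Set a_4 = True.
All clauses satisfied.

a_1: True, a_2: False, a_3: True, a_4: True, a_5: False, a_6: True, a_7: False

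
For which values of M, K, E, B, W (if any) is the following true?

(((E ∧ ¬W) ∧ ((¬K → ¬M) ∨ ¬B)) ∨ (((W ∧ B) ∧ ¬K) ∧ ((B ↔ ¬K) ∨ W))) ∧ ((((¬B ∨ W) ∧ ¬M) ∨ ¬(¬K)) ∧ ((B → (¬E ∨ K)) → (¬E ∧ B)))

M = False, K = False, E = True, B = True, W = True

  ((E ∧ ¬W) ∧ ((¬K → ¬M) ∨ ¬B)) ∨ (((W ∧ B) ∧ ¬K) ∧ ((B ↔ ¬K) ∨ W)) = True
    (E ∧ ¬W) ∧ ((¬K → ¬M) ∨ ¬B) = False
      E ∧ ¬W = False
        ¬W = False
      (¬K → ¬M) ∨ ¬B = True
        ¬K → ¬M = True
          ¬K = True
          ¬M = True
        ¬B = False
    ((W ∧ B) ∧ ¬K) ∧ ((B ↔ ¬K) ∨ W) = True
      (W ∧ B) ∧ ¬K = True
        W ∧ B = True
        ¬K = True
      (B ↔ ¬K) ∨ W = True
        B ↔ ¬K = True
          ¬K = True
  (((¬B ∨ W) ∧ ¬M) ∨ ¬(¬K)) ∧ ((B → (¬E ∨ K)) → (¬E ∧ B)) = True
    ((¬B ∨ W) ∧ ¬M) ∨ ¬(¬K) = True
      (¬B ∨ W) ∧ ¬M = True
        ¬B ∨ W = True
          ¬B = False
        ¬M = True
      ¬(¬K) = False
        ¬K = True
    (B → (¬E ∨ K)) → (¬E ∧ B) = True
      B → (¬E ∨ K) = False
        ¬E ∨ K = False
          ¬E = False
      ¬E ∧ B = False
        ¬E = False
Both conjuncts True, so the formula holds.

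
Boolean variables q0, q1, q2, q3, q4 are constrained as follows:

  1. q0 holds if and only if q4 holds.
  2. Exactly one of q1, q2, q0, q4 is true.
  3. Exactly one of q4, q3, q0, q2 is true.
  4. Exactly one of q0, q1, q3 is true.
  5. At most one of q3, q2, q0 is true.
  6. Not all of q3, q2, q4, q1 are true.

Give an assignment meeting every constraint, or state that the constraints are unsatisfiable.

Case q0 = True:
  (1) with q0=T forces q4 = True.
  Constraint (2) is violated (q0=T, q4=T) — contradiction.
Case q0 = False:
  (1) with q0=F forces q4 = False.
  If q1 = True:
    (2) with q1=T forces q2 = False.
    (3) with q4=F, q0=F, q2=F forces q3 = True.
    now (4) is violated (q1=T, q3=T).
  If q1 = False:
    (2) with q1=F, q0=F, q4=F forces q2 = True.
    (3) with q2=T forces q3 = False.
    now (4) is violated (q0=F, q1=F, q3=F).
  Every sub-case reaches a contradiction.
Both cases fail — unsatisfiable.

The formula is unsatisfiable.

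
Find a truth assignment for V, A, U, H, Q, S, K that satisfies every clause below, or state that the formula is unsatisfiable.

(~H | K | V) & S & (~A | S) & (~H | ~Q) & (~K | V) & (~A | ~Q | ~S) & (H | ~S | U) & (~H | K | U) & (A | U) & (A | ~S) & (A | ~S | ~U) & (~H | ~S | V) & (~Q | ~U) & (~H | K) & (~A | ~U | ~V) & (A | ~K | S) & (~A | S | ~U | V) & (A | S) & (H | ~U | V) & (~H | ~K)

The formula is unsatisfiable.

Case V = True:
  (S) forces S = True.
  (A | ~S) forces A = True.
  (~A | ~Q | ~S) forces Q = False.
  (~A | ~U | ~V) forces U = False.
  (H | ~S | U) forces H = True.
  (~H | K | U) forces K = True.
  Clause (~H | ~K) is falsified — contradiction.
Case V = False:
  (S) forces S = True.
  (~K | V) forces K = False.
  (~H | K | V) forces H = False.
  (H | ~S | U) forces U = True.
  Clause (H | ~U | V) is falsified — contradiction.
Both cases fail, so the formula is unsatisfiable.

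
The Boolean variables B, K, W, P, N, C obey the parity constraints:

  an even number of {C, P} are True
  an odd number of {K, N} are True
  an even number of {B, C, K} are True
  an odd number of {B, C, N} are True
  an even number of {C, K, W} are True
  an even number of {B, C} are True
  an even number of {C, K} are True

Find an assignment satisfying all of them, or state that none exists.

B = False; K = False; W = False; P = False; N = True; C = False

{C, P}: 0 true → even ✓
{K, N}: 1 true → odd ✓
{B, C, K}: 0 true → even ✓
{B, C, N}: 1 true → odd ✓
{C, K, W}: 0 true → even ✓
{B, C}: 0 true → even ✓
{C, K}: 0 true → even ✓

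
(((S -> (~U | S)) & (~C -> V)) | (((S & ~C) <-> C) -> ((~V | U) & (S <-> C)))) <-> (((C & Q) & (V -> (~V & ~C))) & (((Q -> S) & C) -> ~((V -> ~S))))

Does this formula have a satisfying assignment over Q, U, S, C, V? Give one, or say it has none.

Q=T, U=F, S=F, C=T, V=F

  (((S -> (~U | S)) & (~C -> V)) | (((S & ~C) <-> C) -> ((~V | U) & (S <-> C)))) <-> (((C & Q) & (V -> (~V & ~C))) & (((Q -> S) & C) -> ~((V -> ~S)))) = True
    ((S -> (~U | S)) & (~C -> V)) | (((S & ~C) <-> C) -> ((~V | U) & (S <-> C))) = True
      (S -> (~U | S)) & (~C -> V) = True
        S -> (~U | S) = True
          ~U | S = True
            ~U = True
        ~C -> V = True
          ~C = False
      ((S & ~C) <-> C) -> ((~V | U) & (S <-> C)) = True
        (S & ~C) <-> C = False
          S & ~C = False
            ~C = False
        (~V | U) & (S <-> C) = False
          ~V | U = True
            ~V = True
          S <-> C = False
    ((C & Q) & (V -> (~V & ~C))) & (((Q -> S) & C) -> ~((V -> ~S))) = True
      (C & Q) & (V -> (~V & ~C)) = True
        C & Q = True
        V -> (~V & ~C) = True
          ~V & ~C = False
            ~V = True
            ~C = False
      ((Q -> S) & C) -> ~((V -> ~S)) = True
        (Q -> S) & C = False
          Q -> S = False
        ~((V -> ~S)) = False
          V -> ~S = True
            ~S = True
The formula evaluates to True.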